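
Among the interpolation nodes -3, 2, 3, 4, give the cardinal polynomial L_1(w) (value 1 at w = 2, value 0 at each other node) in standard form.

L_1(w) = (w + 3)(w - 3)(w - 4) / [(5)·(-1)·(-2)]
       = (w^3 - 4w^2 - 9w + 36) / (10)

L_1(w) = (1/10)w^3 - (2/5)w^2 - (9/10)w + 18/5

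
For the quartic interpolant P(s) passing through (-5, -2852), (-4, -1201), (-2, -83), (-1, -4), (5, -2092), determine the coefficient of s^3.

3

Build the Lagrange basis polynomials:
L_0(s) = (s + 4)(s + 2)(s + 1)(s - 5) / [120] = (1/120)s^4 + (1/60)s^3 - (7/40)s^2 - (31/60)s - 1/3
L_1(s) = (s + 5)(s + 2)(s + 1)(s - 5) / [-54] = -(1/54)s^4 - (1/18)s^3 + (23/54)s^2 + (25/18)s + 25/27
L_2(s) = (s + 5)(s + 4)(s + 1)(s - 5) / [42] = (1/42)s^4 + (5/42)s^3 - (1/2)s^2 - (125/42)s - 50/21
L_3(s) = (s + 5)(s + 4)(s + 2)(s - 5) / [-72] = -(1/72)s^4 - (1/12)s^3 + (17/72)s^2 + (25/12)s + 25/9
L_4(s) = (s + 5)(s + 4)(s + 2)(s + 1) / [3780] = (1/3780)s^4 + (1/315)s^3 + (7/540)s^2 + (13/630)s + 2/189
P(s) = (-2852)·L_0 + (-1201)·L_1 + (-83)·L_2 + (-4)·L_3 + (-2092)·L_4
Only the coefficient of s^3 is needed; take it from each L_i and combine:
(-2852)·(1/60) + (-1201)·(-1/18) + (-83)·(5/42) + (-4)·(-1/12) + (-2092)·(1/315) = 3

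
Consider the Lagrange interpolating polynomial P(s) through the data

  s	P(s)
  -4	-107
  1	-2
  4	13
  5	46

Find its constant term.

1

Build the Lagrange basis polynomials:
L_0(s) = (s - 1)(s - 4)(s - 5) / [-360] = -(1/360)s^3 + (1/36)s^2 - (29/360)s + 1/18
L_1(s) = (s + 4)(s - 4)(s - 5) / [60] = (1/60)s^3 - (1/12)s^2 - (4/15)s + 4/3
L_2(s) = (s + 4)(s - 1)(s - 5) / [-24] = -(1/24)s^3 + (1/12)s^2 + (19/24)s - 5/6
L_3(s) = (s + 4)(s - 1)(s - 4) / [36] = (1/36)s^3 - (1/36)s^2 - (4/9)s + 4/9
P(s) = (-107)·L_0 + (-2)·L_1 + 13·L_2 + 46·L_3
Only the constant term is needed; take it from each L_i and combine:
(-107)·(1/18) + (-2)·(4/3) + 13·(-5/6) + 46·(4/9) = 1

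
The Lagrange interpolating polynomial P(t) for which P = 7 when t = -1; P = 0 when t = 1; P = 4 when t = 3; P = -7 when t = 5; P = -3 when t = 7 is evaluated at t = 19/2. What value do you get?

40817/256

Evaluate each Lagrange basis at t = 19/2:
L_0(19/2) = (17/2)·(13/2)·(9/2)·(5/2)/[(-2)·(-4)·(-6)·(-8)] = 3315/2048
L_1(19/2) = (21/2)·(13/2)·(9/2)·(5/2)/[(2)·(-2)·(-4)·(-6)] = -4095/512
L_2(19/2) = (21/2)·(17/2)·(9/2)·(5/2)/[(4)·(2)·(-2)·(-4)] = 16065/1024
L_3(19/2) = (21/2)·(17/2)·(13/2)·(5/2)/[(6)·(4)·(2)·(-2)] = -7735/512
L_4(19/2) = (21/2)·(17/2)·(13/2)·(9/2)/[(8)·(6)·(4)·(2)] = 13923/2048
Sum: 7·(3315/2048) + 0 + 4·(16065/1024) + (-7)·(-7735/512) + (-3)·(13923/2048) = 40817/256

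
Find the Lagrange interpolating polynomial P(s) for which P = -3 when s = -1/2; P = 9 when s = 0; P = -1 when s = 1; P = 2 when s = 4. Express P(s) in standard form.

P(s) = (305/54)s^3 - (2753/108)s^2 + (1063/108)s + 9

Build the Lagrange basis polynomials:
L_0(s) = s(s - 1)(s - 4) / [-27/8] = -(8/27)s^3 + (40/27)s^2 - (32/27)s
L_1(s) = (s + 1/2)(s - 1)(s - 4) / [2] = (1/2)s^3 - (9/4)s^2 + (3/4)s + 1
L_2(s) = (s + 1/2)s(s - 4) / [-9/2] = -(2/9)s^3 + (7/9)s^2 + (4/9)s
L_3(s) = (s + 1/2)s(s - 1) / [54] = (1/54)s^3 - (1/108)s^2 - (1/108)s
P(s) = (-3)·L_0 + 9·L_1 + (-1)·L_2 + 2·L_3
  (-3)·L_0(s) = (8/9)s^3 - (40/9)s^2 + (32/9)s
  9·L_1(s) = (9/2)s^3 - (81/4)s^2 + (27/4)s + 9
  (-1)·L_2(s) = (2/9)s^3 - (7/9)s^2 - (4/9)s
  2·L_3(s) = (1/27)s^3 - (1/54)s^2 - (1/54)s
Adding term by term: (305/54)s^3 - (2753/108)s^2 + (1063/108)s + 9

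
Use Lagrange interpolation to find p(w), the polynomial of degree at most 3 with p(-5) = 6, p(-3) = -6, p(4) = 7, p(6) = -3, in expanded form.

Build the Lagrange basis polynomials:
L_0(w) = (w + 3)(w - 4)(w - 6) / [-198] = -(1/198)w^3 + (7/198)w^2 + (1/33)w - 4/11
L_1(w) = (w + 5)(w - 4)(w - 6) / [126] = (1/126)w^3 - (5/126)w^2 - (13/63)w + 20/21
L_2(w) = (w + 5)(w + 3)(w - 6) / [-126] = -(1/126)w^3 - (1/63)w^2 + (11/42)w + 5/7
L_3(w) = (w + 5)(w + 3)(w - 4) / [198] = (1/198)w^3 + (2/99)w^2 - (17/198)w - 10/33
p(w) = 6·L_0 + (-6)·L_1 + 7·L_2 + (-3)·L_3
  6·L_0(w) = -(1/33)w^3 + (7/33)w^2 + (2/11)w - 24/11
  (-6)·L_1(w) = -(1/21)w^3 + (5/21)w^2 + (26/21)w - 40/7
  7·L_2(w) = -(1/18)w^3 - (1/9)w^2 + (11/6)w + 5
  (-3)·L_3(w) = -(1/66)w^3 - (2/33)w^2 + (17/66)w + 10/11
Adding term by term: -(103/693)w^3 + (193/693)w^2 + (811/231)w - 153/77

p(w) = -(103/693)w^3 + (193/693)w^2 + (811/231)w - 153/77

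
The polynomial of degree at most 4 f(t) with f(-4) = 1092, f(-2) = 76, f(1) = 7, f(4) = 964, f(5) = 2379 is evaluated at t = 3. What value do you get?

Evaluate each Lagrange basis at t = 3:
L_0(3) = (5)·(2)·(-1)·(-2)/[(-2)·(-5)·(-8)·(-9)] = 1/36
L_1(3) = (7)·(2)·(-1)·(-2)/[(2)·(-3)·(-6)·(-7)] = -1/9
L_2(3) = (7)·(5)·(-1)·(-2)/[(5)·(3)·(-3)·(-4)] = 7/18
L_3(3) = (7)·(5)·(2)·(-2)/[(8)·(6)·(3)·(-1)] = 35/36
L_4(3) = (7)·(5)·(2)·(-1)/[(9)·(7)·(4)·(1)] = -5/18
Sum: 1092·(1/36) + 76·(-1/9) + 7·(7/18) + 964·(35/36) + 2379·(-5/18) = 301

301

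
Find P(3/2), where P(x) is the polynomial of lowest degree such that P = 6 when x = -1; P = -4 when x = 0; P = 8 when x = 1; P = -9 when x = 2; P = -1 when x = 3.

283/128

Evaluate each Lagrange basis at x = 3/2:
L_0(3/2) = (3/2)·(1/2)·(-1/2)·(-3/2)/[(-1)·(-2)·(-3)·(-4)] = 3/128
L_1(3/2) = (5/2)·(1/2)·(-1/2)·(-3/2)/[(1)·(-1)·(-2)·(-3)] = -5/32
L_2(3/2) = (5/2)·(3/2)·(-1/2)·(-3/2)/[(2)·(1)·(-1)·(-2)] = 45/64
L_3(3/2) = (5/2)·(3/2)·(1/2)·(-3/2)/[(3)·(2)·(1)·(-1)] = 15/32
L_4(3/2) = (5/2)·(3/2)·(1/2)·(-1/2)/[(4)·(3)·(2)·(1)] = -5/128
Sum: 6·(3/128) + (-4)·(-5/32) + 8·(45/64) + (-9)·(15/32) + (-1)·(-5/128) = 283/128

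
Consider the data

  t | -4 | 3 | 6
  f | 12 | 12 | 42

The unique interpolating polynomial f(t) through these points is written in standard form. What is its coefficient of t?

Build the Lagrange basis polynomials:
L_0(t) = (t - 3)(t - 6) / [70] = (1/70)t^2 - (9/70)t + 9/35
L_1(t) = (t + 4)(t - 6) / [-21] = -(1/21)t^2 + (2/21)t + 8/7
L_2(t) = (t + 4)(t - 3) / [30] = (1/30)t^2 + (1/30)t - 2/5
f(t) = 12·L_0 + 12·L_1 + 42·L_2
Only the coefficient of t is needed; take it from each L_i and combine:
12·(-9/70) + 12·(2/21) + 42·(1/30) = 1

1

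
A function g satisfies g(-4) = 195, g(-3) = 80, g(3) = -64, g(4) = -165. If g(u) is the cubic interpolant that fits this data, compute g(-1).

Evaluate each Lagrange basis at u = -1:
L_0(-1) = (2)·(-4)·(-5)/[(-1)·(-7)·(-8)] = -5/7
L_1(-1) = (3)·(-4)·(-5)/[(1)·(-6)·(-7)] = 10/7
L_2(-1) = (3)·(2)·(-5)/[(7)·(6)·(-1)] = 5/7
L_3(-1) = (3)·(2)·(-4)/[(8)·(7)·(1)] = -3/7
Sum: 195·(-5/7) + 80·(10/7) + (-64)·(5/7) + (-165)·(-3/7) = 0

0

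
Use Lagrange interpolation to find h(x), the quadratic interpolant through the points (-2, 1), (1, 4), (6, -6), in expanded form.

h(x) = -(3/8)x^2 + (5/8)x + 15/4

L_0(x) = (x - 1)(x - 6) / [24] = (1/24)x^2 - (7/24)x + 1/4
L_1(x) = (x + 2)(x - 6) / [-15] = -(1/15)x^2 + (4/15)x + 4/5
L_2(x) = (x + 2)(x - 1) / [40] = (1/40)x^2 + (1/40)x - 1/20
h(x) = 1·L_0 + 4·L_1 + (-6)·L_2
  1·L_0(x) = (1/24)x^2 - (7/24)x + 1/4
  4·L_1(x) = -(4/15)x^2 + (16/15)x + 16/5
  (-6)·L_2(x) = -(3/20)x^2 - (3/20)x + 3/10
Adding term by term: -(3/8)x^2 + (5/8)x + 15/4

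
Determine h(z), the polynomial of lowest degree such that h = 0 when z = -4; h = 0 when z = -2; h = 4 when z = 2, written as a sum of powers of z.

L_0(z) = (z + 2)(z - 2) / [12] = (1/12)z^2 - 1/3
L_1(z) = (z + 4)(z - 2) / [-8] = -(1/8)z^2 - (1/4)z + 1
L_2(z) = (z + 4)(z + 2) / [24] = (1/24)z^2 + (1/4)z + 1/3
h(z) = 0·L_0 + 0·L_1 + 4·L_2
  0·L_0(z) = 0
  0·L_1(z) = 0
  4·L_2(z) = (1/6)z^2 + z + 4/3
Adding term by term: (1/6)z^2 + z + 4/3

h(z) = (1/6)z^2 + z + 4/3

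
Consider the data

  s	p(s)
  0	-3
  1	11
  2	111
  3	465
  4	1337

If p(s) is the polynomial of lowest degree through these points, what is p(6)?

6171

L_0(6) = (5)·(4)·(3)·(2)/[(-1)·(-2)·(-3)·(-4)] = 5
L_1(6) = (6)·(4)·(3)·(2)/[(1)·(-1)·(-2)·(-3)] = -24
L_2(6) = (6)·(5)·(3)·(2)/[(2)·(1)·(-1)·(-2)] = 45
L_3(6) = (6)·(5)·(4)·(2)/[(3)·(2)·(1)·(-1)] = -40
L_4(6) = (6)·(5)·(4)·(3)/[(4)·(3)·(2)·(1)] = 15
Sum: (-3)·(5) + 11·(-24) + 111·(45) + 465·(-40) + 1337·(15) = 6171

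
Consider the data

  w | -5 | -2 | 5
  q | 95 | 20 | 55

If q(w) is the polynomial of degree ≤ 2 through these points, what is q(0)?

Evaluate each Lagrange basis at w = 0:
L_0(0) = (2)·(-5)/[(-3)·(-10)] = -1/3
L_1(0) = (5)·(-5)/[(3)·(-7)] = 25/21
L_2(0) = (5)·(2)/[(10)·(7)] = 1/7
Sum: 95·(-1/3) + 20·(25/21) + 55·(1/7) = 0

0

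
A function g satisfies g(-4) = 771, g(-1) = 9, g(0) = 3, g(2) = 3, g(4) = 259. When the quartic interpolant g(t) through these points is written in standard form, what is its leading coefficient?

Build the Lagrange basis polynomials:
L_0(t) = (t + 1)t(t - 2)(t - 4) / [576] = (1/576)t^4 - (5/576)t^3 + (1/288)t^2 + (1/72)t
L_1(t) = (t + 4)t(t - 2)(t - 4) / [-45] = -(1/45)t^4 + (2/45)t^3 + (16/45)t^2 - (32/45)t
L_2(t) = (t + 4)(t + 1)(t - 2)(t - 4) / [32] = (1/32)t^4 - (1/32)t^3 - (9/16)t^2 + (1/2)t + 1
L_3(t) = (t + 4)(t + 1)t(t - 4) / [-72] = -(1/72)t^4 - (1/72)t^3 + (2/9)t^2 + (2/9)t
L_4(t) = (t + 4)(t + 1)t(t - 2) / [320] = (1/320)t^4 + (3/320)t^3 - (3/160)t^2 - (1/40)t
g(t) = 771·L_0 + 9·L_1 + 3·L_2 + 3·L_3 + 259·L_4
Only the coefficient of t^4 is needed; take it from each L_i and combine:
771·(1/576) + 9·(-1/45) + 3·(1/32) + 3·(-1/72) + 259·(1/320) = 2

2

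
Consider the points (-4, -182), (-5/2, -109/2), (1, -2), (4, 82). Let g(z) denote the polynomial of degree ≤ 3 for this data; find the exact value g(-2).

-32

L_0(-2) = (1/2)·(-3)·(-6)/[(-3/2)·(-5)·(-8)] = -3/20
L_1(-2) = (2)·(-3)·(-6)/[(3/2)·(-7/2)·(-13/2)] = 96/91
L_2(-2) = (2)·(1/2)·(-6)/[(5)·(7/2)·(-3)] = 4/35
L_3(-2) = (2)·(1/2)·(-3)/[(8)·(13/2)·(3)] = -1/52
Sum: (-182)·(-3/20) + (-109/2)·(96/91) + (-2)·(4/35) + 82·(-1/52) = -32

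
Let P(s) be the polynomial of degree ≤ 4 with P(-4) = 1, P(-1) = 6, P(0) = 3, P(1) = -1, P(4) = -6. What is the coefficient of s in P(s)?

-147/40

L_0(s) = (s + 1)s(s - 1)(s - 4) / [480] = (1/480)s^4 - (1/120)s^3 - (1/480)s^2 + (1/120)s
L_1(s) = (s + 4)s(s - 1)(s - 4) / [-30] = -(1/30)s^4 + (1/30)s^3 + (8/15)s^2 - (8/15)s
L_2(s) = (s + 4)(s + 1)(s - 1)(s - 4) / [16] = (1/16)s^4 - (17/16)s^2 + 1
L_3(s) = (s + 4)(s + 1)s(s - 4) / [-30] = -(1/30)s^4 - (1/30)s^3 + (8/15)s^2 + (8/15)s
L_4(s) = (s + 4)(s + 1)s(s - 1) / [480] = (1/480)s^4 + (1/120)s^3 - (1/480)s^2 - (1/120)s
P(s) = 1·L_0 + 6·L_1 + 3·L_2 + (-1)·L_3 + (-6)·L_4
Only the coefficient of s is needed; take it from each L_i and combine:
1·(1/120) + 6·(-8/15) + 3·(0) + (-1)·(8/15) + (-6)·(-1/120) = -147/40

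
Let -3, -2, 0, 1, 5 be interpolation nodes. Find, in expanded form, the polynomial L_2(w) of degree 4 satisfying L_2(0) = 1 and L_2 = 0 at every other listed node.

L_2(w) = (w + 3)(w + 2)(w - 1)(w - 5) / [(3)·(2)·(-1)·(-5)]
       = (w^4 - w^3 - 19w^2 - 11w + 30) / (30)

L_2(w) = (1/30)w^4 - (1/30)w^3 - (19/30)w^2 - (11/30)w + 1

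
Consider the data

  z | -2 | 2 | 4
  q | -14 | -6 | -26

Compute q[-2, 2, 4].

q[-2,2] = (-6 - (-14)) / (2 - (-2)) = 2
q[2,4] = (-26 - (-6)) / (4 - 2) = -10
q[-2,2,4] = (-10 - 2) / (4 - (-2)) = -2

-2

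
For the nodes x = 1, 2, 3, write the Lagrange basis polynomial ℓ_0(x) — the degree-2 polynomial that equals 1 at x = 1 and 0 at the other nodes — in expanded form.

ℓ_0(x) = (x - 2)(x - 3) / [(-1)·(-2)]
       = (x^2 - 5x + 6) / (2)

ℓ_0(x) = (1/2)x^2 - (5/2)x + 3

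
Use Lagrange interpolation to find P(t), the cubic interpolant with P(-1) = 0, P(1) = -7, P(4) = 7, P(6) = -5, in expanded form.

L_0(t) = (t - 1)(t - 4)(t - 6) / [-70] = -(1/70)t^3 + (11/70)t^2 - (17/35)t + 12/35
L_1(t) = (t + 1)(t - 4)(t - 6) / [30] = (1/30)t^3 - (3/10)t^2 + (7/15)t + 4/5
L_2(t) = (t + 1)(t - 1)(t - 6) / [-30] = -(1/30)t^3 + (1/5)t^2 + (1/30)t - 1/5
L_3(t) = (t + 1)(t - 1)(t - 4) / [70] = (1/70)t^3 - (2/35)t^2 - (1/70)t + 2/35
P(t) = 0·L_0 + (-7)·L_1 + 7·L_2 + (-5)·L_3
  0·L_0(t) = 0
  (-7)·L_1(t) = -(7/30)t^3 + (21/10)t^2 - (49/15)t - 28/5
  7·L_2(t) = -(7/30)t^3 + (7/5)t^2 + (7/30)t - 7/5
  (-5)·L_3(t) = -(1/14)t^3 + (2/7)t^2 + (1/14)t - 2/7
Adding term by term: -(113/210)t^3 + (53/14)t^2 - (311/105)t - 51/7

P(t) = -(113/210)t^3 + (53/14)t^2 - (311/105)t - 51/7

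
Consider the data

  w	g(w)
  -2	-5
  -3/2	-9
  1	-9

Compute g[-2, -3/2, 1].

g[-2,-3/2] = (-9 - (-5)) / (-3/2 - (-2)) = -8
g[-3/2,1] = (-9 - (-9)) / (1 - (-3/2)) = 0
g[-2,-3/2,1] = (0 - (-8)) / (1 - (-2)) = 8/3

8/3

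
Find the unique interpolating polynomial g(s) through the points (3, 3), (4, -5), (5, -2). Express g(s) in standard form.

L_0(s) = (s - 4)(s - 5) / [2] = (1/2)s^2 - (9/2)s + 10
L_1(s) = (s - 3)(s - 5) / [-1] = -s^2 + 8s - 15
L_2(s) = (s - 3)(s - 4) / [2] = (1/2)s^2 - (7/2)s + 6
g(s) = 3·L_0 + (-5)·L_1 + (-2)·L_2
  3·L_0(s) = (3/2)s^2 - (27/2)s + 30
  (-5)·L_1(s) = 5s^2 - 40s + 75
  (-2)·L_2(s) = -s^2 + 7s - 12
Adding term by term: (11/2)s^2 - (93/2)s + 93

g(s) = (11/2)s^2 - (93/2)s + 93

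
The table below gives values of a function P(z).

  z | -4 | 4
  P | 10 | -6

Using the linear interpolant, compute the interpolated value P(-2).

6

Evaluate each Lagrange basis at z = -2:
L_0(-2) = (-6)/[(-8)] = 3/4
L_1(-2) = (2)/[(8)] = 1/4
Sum: 10·(3/4) + (-6)·(1/4) = 6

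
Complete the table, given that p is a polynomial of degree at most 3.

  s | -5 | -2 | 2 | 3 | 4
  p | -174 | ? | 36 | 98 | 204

-12

The 4 known values determine p uniquely (degree ≤ 3).
Evaluate each Lagrange basis at s = -2:
L_0(-2) = (-4)·(-5)·(-6)/[(-7)·(-8)·(-9)] = 5/21
L_1(-2) = (3)·(-5)·(-6)/[(7)·(-1)·(-2)] = 45/7
L_2(-2) = (3)·(-4)·(-6)/[(8)·(1)·(-1)] = -9
L_3(-2) = (3)·(-4)·(-5)/[(9)·(2)·(1)] = 10/3
Sum: (-174)·(5/21) + 36·(45/7) + 98·(-9) + 204·(10/3) = -12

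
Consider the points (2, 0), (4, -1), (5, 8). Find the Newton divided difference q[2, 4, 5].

q[2,4] = (-1 - 0) / (4 - 2) = -1/2
q[4,5] = (8 - (-1)) / (5 - 4) = 9
q[2,4,5] = (9 - (-1/2)) / (5 - 2) = 19/6

19/6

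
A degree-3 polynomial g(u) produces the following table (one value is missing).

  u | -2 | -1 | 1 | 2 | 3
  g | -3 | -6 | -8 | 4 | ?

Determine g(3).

32

The 4 known values determine g uniquely (degree ≤ 3).
Evaluate each Lagrange basis at u = 3:
L_0(3) = (4)·(2)·(1)/[(-1)·(-3)·(-4)] = -2/3
L_1(3) = (5)·(2)·(1)/[(1)·(-2)·(-3)] = 5/3
L_2(3) = (5)·(4)·(1)/[(3)·(2)·(-1)] = -10/3
L_3(3) = (5)·(4)·(2)/[(4)·(3)·(1)] = 10/3
Sum: (-3)·(-2/3) + (-6)·(5/3) + (-8)·(-10/3) + 4·(10/3) = 32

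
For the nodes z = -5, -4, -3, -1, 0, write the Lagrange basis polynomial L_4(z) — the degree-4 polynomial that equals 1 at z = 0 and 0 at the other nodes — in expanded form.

L_4(z) = (1/60)z^4 + (13/60)z^3 + (59/60)z^2 + (107/60)z + 1

L_4(z) = (z + 5)(z + 4)(z + 3)(z + 1) / [(5)·(4)·(3)·(1)]
       = (z^4 + 13z^3 + 59z^2 + 107z + 60) / (60)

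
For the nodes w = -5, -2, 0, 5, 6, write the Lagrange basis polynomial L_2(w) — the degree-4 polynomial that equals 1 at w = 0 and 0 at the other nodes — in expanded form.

L_2(w) = (w + 5)(w + 2)(w - 5)(w - 6) / [(5)·(2)·(-5)·(-6)]
       = (w^4 - 4w^3 - 37w^2 + 100w + 300) / (300)

L_2(w) = (1/300)w^4 - (1/75)w^3 - (37/300)w^2 + (1/3)w + 1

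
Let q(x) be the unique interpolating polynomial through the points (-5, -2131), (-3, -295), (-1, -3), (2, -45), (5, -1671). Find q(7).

-6595

L_0(7) = (10)·(8)·(5)·(2)/[(-2)·(-4)·(-7)·(-10)] = 10/7
L_1(7) = (12)·(8)·(5)·(2)/[(2)·(-2)·(-5)·(-8)] = -6
L_2(7) = (12)·(10)·(5)·(2)/[(4)·(2)·(-3)·(-6)] = 25/3
L_3(7) = (12)·(10)·(8)·(2)/[(7)·(5)·(3)·(-3)] = -128/21
L_4(7) = (12)·(10)·(8)·(5)/[(10)·(8)·(6)·(3)] = 10/3
Sum: (-2131)·(10/7) + (-295)·(-6) + (-3)·(25/3) + (-45)·(-128/21) + (-1671)·(10/3) = -6595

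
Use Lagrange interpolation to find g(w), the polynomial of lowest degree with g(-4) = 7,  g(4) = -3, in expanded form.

Build the Lagrange basis polynomials:
L_0(w) = (w - 4) / [-8] = -(1/8)w + 1/2
L_1(w) = (w + 4) / [8] = (1/8)w + 1/2
g(w) = 7·L_0 + (-3)·L_1
  7·L_0(w) = -(7/8)w + 7/2
  (-3)·L_1(w) = -(3/8)w - 3/2
Adding term by term: -(5/4)w + 2

g(w) = -(5/4)w + 2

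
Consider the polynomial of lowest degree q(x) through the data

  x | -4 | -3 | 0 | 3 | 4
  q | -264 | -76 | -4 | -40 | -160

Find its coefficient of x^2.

3

Build the Lagrange basis polynomials:
L_0(x) = (x + 3)x(x - 3)(x - 4) / [224] = (1/224)x^4 - (1/56)x^3 - (9/224)x^2 + (9/56)x
L_1(x) = (x + 4)x(x - 3)(x - 4) / [-126] = -(1/126)x^4 + (1/42)x^3 + (8/63)x^2 - (8/21)x
L_2(x) = (x + 4)(x + 3)(x - 3)(x - 4) / [144] = (1/144)x^4 - (25/144)x^2 + 1
L_3(x) = (x + 4)(x + 3)x(x - 4) / [-126] = -(1/126)x^4 - (1/42)x^3 + (8/63)x^2 + (8/21)x
L_4(x) = (x + 4)(x + 3)x(x - 3) / [224] = (1/224)x^4 + (1/56)x^3 - (9/224)x^2 - (9/56)x
q(x) = (-264)·L_0 + (-76)·L_1 + (-4)·L_2 + (-40)·L_3 + (-160)·L_4
Only the coefficient of x^2 is needed; take it from each L_i and combine:
(-264)·(-9/224) + (-76)·(8/63) + (-4)·(-25/144) + (-40)·(8/63) + (-160)·(-9/224) = 3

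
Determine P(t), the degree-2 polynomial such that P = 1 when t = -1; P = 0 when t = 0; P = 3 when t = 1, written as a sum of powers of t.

P(t) = 2t^2 + t

L_0(t) = t(t - 1) / [2] = (1/2)t^2 - (1/2)t
L_1(t) = (t + 1)(t - 1) / [-1] = -t^2 + 1
L_2(t) = (t + 1)t / [2] = (1/2)t^2 + (1/2)t
P(t) = 1·L_0 + 0·L_1 + 3·L_2
  1·L_0(t) = (1/2)t^2 - (1/2)t
  0·L_1(t) = 0
  3·L_2(t) = (3/2)t^2 + (3/2)t
Adding term by term: 2t^2 + t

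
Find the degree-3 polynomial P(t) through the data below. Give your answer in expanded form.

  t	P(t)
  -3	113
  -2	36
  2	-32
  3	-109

P(t) = -4t^3 - t + 2

Build the Lagrange basis polynomials:
L_0(t) = (t + 2)(t - 2)(t - 3) / [-30] = -(1/30)t^3 + (1/10)t^2 + (2/15)t - 2/5
L_1(t) = (t + 3)(t - 2)(t - 3) / [20] = (1/20)t^3 - (1/10)t^2 - (9/20)t + 9/10
L_2(t) = (t + 3)(t + 2)(t - 3) / [-20] = -(1/20)t^3 - (1/10)t^2 + (9/20)t + 9/10
L_3(t) = (t + 3)(t + 2)(t - 2) / [30] = (1/30)t^3 + (1/10)t^2 - (2/15)t - 2/5
P(t) = 113·L_0 + 36·L_1 + (-32)·L_2 + (-109)·L_3
  113·L_0(t) = -(113/30)t^3 + (113/10)t^2 + (226/15)t - 226/5
  36·L_1(t) = (9/5)t^3 - (18/5)t^2 - (81/5)t + 162/5
  (-32)·L_2(t) = (8/5)t^3 + (16/5)t^2 - (72/5)t - 144/5
  (-109)·L_3(t) = -(109/30)t^3 - (109/10)t^2 + (218/15)t + 218/5
Adding term by term: -4t^3 - t + 2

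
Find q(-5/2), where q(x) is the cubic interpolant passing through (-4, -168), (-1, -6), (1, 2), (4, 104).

-195/4

Using Newton's divided-difference form:
q[-4,-1] = (-6 - (-168)) / (-1 - (-4)) = 54
q[-1,1] = (2 - (-6)) / (1 - (-1)) = 4
q[1,4] = (104 - 2) / (4 - 1) = 34
q[-4,-1,1] = (4 - 54) / (1 - (-4)) = -10
q[-1,1,4] = (34 - 4) / (4 - (-1)) = 6
q[-4,-1,1,4] = (6 - (-10)) / (4 - (-4)) = 2
q(-5/2) = -168 + 54·(3/2) + (-10)·(3/2)·(-3/2) + 2·(3/2)·(-3/2)·(-7/2) = -195/4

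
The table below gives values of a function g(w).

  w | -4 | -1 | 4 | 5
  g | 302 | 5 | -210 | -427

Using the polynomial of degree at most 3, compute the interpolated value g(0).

Using Newton's divided-difference form:
g[-4,-1] = (5 - 302) / (-1 - (-4)) = -99
g[-1,4] = (-210 - 5) / (4 - (-1)) = -43
g[4,5] = (-427 - (-210)) / (5 - 4) = -217
g[-4,-1,4] = (-43 - (-99)) / (4 - (-4)) = 7
g[-1,4,5] = (-217 - (-43)) / (5 - (-1)) = -29
g[-4,-1,4,5] = (-29 - 7) / (5 - (-4)) = -4
g(0) = 302 + (-99)·(4) + 7·(4)·(1) + (-4)·(4)·(1)·(-4) = -2

-2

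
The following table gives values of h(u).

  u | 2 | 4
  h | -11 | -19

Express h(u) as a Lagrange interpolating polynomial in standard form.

Build the Lagrange basis polynomials:
L_0(u) = (u - 4) / [-2] = -(1/2)u + 2
L_1(u) = (u - 2) / [2] = (1/2)u - 1
h(u) = (-11)·L_0 + (-19)·L_1
  (-11)·L_0(u) = (11/2)u - 22
  (-19)·L_1(u) = -(19/2)u + 19
Adding term by term: -4u - 3

h(u) = -4u - 3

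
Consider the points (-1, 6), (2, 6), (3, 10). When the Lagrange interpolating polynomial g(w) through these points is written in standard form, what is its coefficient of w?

Build the Lagrange basis polynomials:
L_0(w) = (w - 2)(w - 3) / [12] = (1/12)w^2 - (5/12)w + 1/2
L_1(w) = (w + 1)(w - 3) / [-3] = -(1/3)w^2 + (2/3)w + 1
L_2(w) = (w + 1)(w - 2) / [4] = (1/4)w^2 - (1/4)w - 1/2
g(w) = 6·L_0 + 6·L_1 + 10·L_2
Only the coefficient of w is needed; take it from each L_i and combine:
6·(-5/12) + 6·(2/3) + 10·(-1/4) = -1

-1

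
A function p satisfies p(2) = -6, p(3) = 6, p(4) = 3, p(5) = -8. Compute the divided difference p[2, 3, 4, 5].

p[2,3] = (6 - (-6)) / (3 - 2) = 12
p[3,4] = (3 - 6) / (4 - 3) = -3
p[4,5] = (-8 - 3) / (5 - 4) = -11
p[2,3,4] = (-3 - 12) / (4 - 2) = -15/2
p[3,4,5] = (-11 - (-3)) / (5 - 3) = -4
p[2,3,4,5] = (-4 - (-15/2)) / (5 - 2) = 7/6

7/6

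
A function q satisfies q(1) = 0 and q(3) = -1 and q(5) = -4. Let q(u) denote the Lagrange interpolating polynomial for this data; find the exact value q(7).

-9

L_0(7) = (4)·(2)/[(-2)·(-4)] = 1
L_1(7) = (6)·(2)/[(2)·(-2)] = -3
L_2(7) = (6)·(4)/[(4)·(2)] = 3
Sum: 0 + (-1)·(-3) + (-4)·(3) = -9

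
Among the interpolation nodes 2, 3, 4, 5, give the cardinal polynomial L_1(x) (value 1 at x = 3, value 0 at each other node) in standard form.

L_1(x) = (x - 2)(x - 4)(x - 5) / [(1)·(-1)·(-2)]
       = (x^3 - 11x^2 + 38x - 40) / (2)

L_1(x) = (1/2)x^3 - (11/2)x^2 + 19x - 20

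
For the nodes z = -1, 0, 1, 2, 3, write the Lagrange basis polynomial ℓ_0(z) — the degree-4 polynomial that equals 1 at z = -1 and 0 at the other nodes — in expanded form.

ℓ_0(z) = (1/24)z^4 - (1/4)z^3 + (11/24)z^2 - (1/4)z

ℓ_0(z) = z(z - 1)(z - 2)(z - 3) / [(-1)·(-2)·(-3)·(-4)]
       = (z^4 - 6z^3 + 11z^2 - 6z) / (24)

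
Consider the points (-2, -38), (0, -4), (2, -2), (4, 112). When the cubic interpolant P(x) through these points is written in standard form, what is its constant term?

-4

Build the Lagrange basis polynomials:
L_0(x) = x(x - 2)(x - 4) / [-48] = -(1/48)x^3 + (1/8)x^2 - (1/6)x
L_1(x) = (x + 2)(x - 2)(x - 4) / [16] = (1/16)x^3 - (1/4)x^2 - (1/4)x + 1
L_2(x) = (x + 2)x(x - 4) / [-16] = -(1/16)x^3 + (1/8)x^2 + (1/2)x
L_3(x) = (x + 2)x(x - 2) / [48] = (1/48)x^3 - (1/12)x
P(x) = (-38)·L_0 + (-4)·L_1 + (-2)·L_2 + 112·L_3
Only the constant term is needed; take it from each L_i and combine:
(-38)·(0) + (-4)·(1) + (-2)·(0) + 112·(0) = -4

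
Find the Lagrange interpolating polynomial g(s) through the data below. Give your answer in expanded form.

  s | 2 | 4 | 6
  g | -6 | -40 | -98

g(s) = -3s^2 + s + 4

Build the Lagrange basis polynomials:
L_0(s) = (s - 4)(s - 6) / [8] = (1/8)s^2 - (5/4)s + 3
L_1(s) = (s - 2)(s - 6) / [-4] = -(1/4)s^2 + 2s - 3
L_2(s) = (s - 2)(s - 4) / [8] = (1/8)s^2 - (3/4)s + 1
g(s) = (-6)·L_0 + (-40)·L_1 + (-98)·L_2
  (-6)·L_0(s) = -(3/4)s^2 + (15/2)s - 18
  (-40)·L_1(s) = 10s^2 - 80s + 120
  (-98)·L_2(s) = -(49/4)s^2 + (147/2)s - 98
Adding term by term: -3s^2 + s + 4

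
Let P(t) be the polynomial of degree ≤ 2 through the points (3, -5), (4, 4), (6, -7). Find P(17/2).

-601/8

Evaluate each Lagrange basis at t = 17/2:
L_0(17/2) = (9/2)·(5/2)/[(-1)·(-3)] = 15/4
L_1(17/2) = (11/2)·(5/2)/[(1)·(-2)] = -55/8
L_2(17/2) = (11/2)·(9/2)/[(3)·(2)] = 33/8
Sum: (-5)·(15/4) + 4·(-55/8) + (-7)·(33/8) = -601/8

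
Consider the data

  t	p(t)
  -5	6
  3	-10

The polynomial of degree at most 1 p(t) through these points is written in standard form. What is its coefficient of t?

-2

The leading coefficient equals the top divided difference p[-5,3].
p[-5,3] = (-10 - 6) / (3 - (-5)) = -2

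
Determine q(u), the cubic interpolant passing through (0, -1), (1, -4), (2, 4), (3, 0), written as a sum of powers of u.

q(u) = -(23/6)u^3 + 17u^2 - (97/6)u - 1

Newton's divided differences:
q[0,1] = (-4 - (-1)) / (1 - 0) = -3
q[1,2] = (4 - (-4)) / (2 - 1) = 8
q[2,3] = (0 - 4) / (3 - 2) = -4
q[0,1,2] = (8 - (-3)) / (2 - 0) = 11/2
q[1,2,3] = (-4 - 8) / (3 - 1) = -6
q[0,1,2,3] = (-6 - 11/2) / (3 - 0) = -23/6
q(u) = -1 + (-3)·u + (11/2)·u(u - 1) + (-23/6)·u(u - 1)(u - 2)
Expanding: q(u) = -(23/6)u^3 + 17u^2 - (97/6)u - 1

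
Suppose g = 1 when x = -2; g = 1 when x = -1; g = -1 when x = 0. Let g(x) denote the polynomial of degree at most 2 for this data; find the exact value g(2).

-11

L_0(2) = (3)·(2)/[(-1)·(-2)] = 3
L_1(2) = (4)·(2)/[(1)·(-1)] = -8
L_2(2) = (4)·(3)/[(2)·(1)] = 6
Sum: 1·(3) + 1·(-8) + (-1)·(6) = -11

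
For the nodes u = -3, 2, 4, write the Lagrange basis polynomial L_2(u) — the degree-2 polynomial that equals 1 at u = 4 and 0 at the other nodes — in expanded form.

L_2(u) = (1/14)u^2 + (1/14)u - 3/7

L_2(u) = (u + 3)(u - 2) / [(7)·(2)]
       = (u^2 + u - 6) / (14)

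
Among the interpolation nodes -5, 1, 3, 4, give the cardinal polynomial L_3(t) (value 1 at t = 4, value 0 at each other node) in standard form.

L_3(t) = (t + 5)(t - 1)(t - 3) / [(9)·(3)·(1)]
       = (t^3 + t^2 - 17t + 15) / (27)

L_3(t) = (1/27)t^3 + (1/27)t^2 - (17/27)t + 5/9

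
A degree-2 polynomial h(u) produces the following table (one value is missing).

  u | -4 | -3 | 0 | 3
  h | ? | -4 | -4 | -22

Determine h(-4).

-8

The 3 known values determine h uniquely (degree ≤ 2).
Evaluate each Lagrange basis at u = -4:
L_0(-4) = (-4)·(-7)/[(-3)·(-6)] = 14/9
L_1(-4) = (-1)·(-7)/[(3)·(-3)] = -7/9
L_2(-4) = (-1)·(-4)/[(6)·(3)] = 2/9
Sum: (-4)·(14/9) + (-4)·(-7/9) + (-22)·(2/9) = -8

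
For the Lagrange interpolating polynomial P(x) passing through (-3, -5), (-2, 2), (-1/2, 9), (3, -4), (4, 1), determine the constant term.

Build the Lagrange basis polynomials:
L_0(x) = (x + 2)(x + 1/2)(x - 3)(x - 4) / [105] = (1/105)x^4 - (3/70)x^3 - (3/70)x^2 + (23/105)x + 4/35
L_1(x) = (x + 3)(x + 1/2)(x - 3)(x - 4) / [-45] = -(1/45)x^4 + (7/90)x^3 + (11/45)x^2 - (7/10)x - 2/5
L_2(x) = (x + 3)(x + 2)(x - 3)(x - 4) / [945/16] = (16/945)x^4 - (32/945)x^3 - (272/945)x^2 + (32/105)x + 128/105
L_3(x) = (x + 3)(x + 2)(x + 1/2)(x - 4) / [-105] = -(1/105)x^4 - (1/70)x^3 + (9/70)x^2 + (31/105)x + 4/35
L_4(x) = (x + 3)(x + 2)(x + 1/2)(x - 3) / [189] = (1/189)x^4 + (5/378)x^3 - (8/189)x^2 - (5/42)x - 1/21
P(x) = (-5)·L_0 + 2·L_1 + 9·L_2 + (-4)·L_3 + 1·L_4
Only the constant term is needed; take it from each L_i and combine:
(-5)·(4/35) + 2·(-2/5) + 9·(128/105) + (-4)·(4/35) + 1·(-1/21) = 191/21

191/21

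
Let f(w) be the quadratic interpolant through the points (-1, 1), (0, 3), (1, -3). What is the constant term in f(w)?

3

Build the Lagrange basis polynomials:
L_0(w) = w(w - 1) / [2] = (1/2)w^2 - (1/2)w
L_1(w) = (w + 1)(w - 1) / [-1] = -w^2 + 1
L_2(w) = (w + 1)w / [2] = (1/2)w^2 + (1/2)w
f(w) = 1·L_0 + 3·L_1 + (-3)·L_2
Only the constant term is needed; take it from each L_i and combine:
1·(0) + 3·(1) + (-3)·(0) = 3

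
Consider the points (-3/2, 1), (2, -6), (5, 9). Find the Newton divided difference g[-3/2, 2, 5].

14/13

g[-3/2,2] = (-6 - 1) / (2 - (-3/2)) = -2
g[2,5] = (9 - (-6)) / (5 - 2) = 5
g[-3/2,2,5] = (5 - (-2)) / (5 - (-3/2)) = 14/13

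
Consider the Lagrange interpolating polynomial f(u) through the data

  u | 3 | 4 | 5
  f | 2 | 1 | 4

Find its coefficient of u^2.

2

The leading coefficient equals the top divided difference f[3,4,5].
f[3,4] = (1 - 2) / (4 - 3) = -1
f[4,5] = (4 - 1) / (5 - 4) = 3
f[3,4,5] = (3 - (-1)) / (5 - 3) = 2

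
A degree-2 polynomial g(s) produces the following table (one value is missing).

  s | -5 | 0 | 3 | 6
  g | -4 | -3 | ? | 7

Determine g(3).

4/5

The 3 known values determine g uniquely (degree ≤ 2).
Evaluate each Lagrange basis at s = 3:
L_0(3) = (3)·(-3)/[(-5)·(-11)] = -9/55
L_1(3) = (8)·(-3)/[(5)·(-6)] = 4/5
L_2(3) = (8)·(3)/[(11)·(6)] = 4/11
Sum: (-4)·(-9/55) + (-3)·(4/5) + 7·(4/11) = 4/5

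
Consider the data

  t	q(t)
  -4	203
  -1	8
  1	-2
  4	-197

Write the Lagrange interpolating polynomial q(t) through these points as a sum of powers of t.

L_0(t) = (t + 1)(t - 1)(t - 4) / [-120] = -(1/120)t^3 + (1/30)t^2 + (1/120)t - 1/30
L_1(t) = (t + 4)(t - 1)(t - 4) / [30] = (1/30)t^3 - (1/30)t^2 - (8/15)t + 8/15
L_2(t) = (t + 4)(t + 1)(t - 4) / [-30] = -(1/30)t^3 - (1/30)t^2 + (8/15)t + 8/15
L_3(t) = (t + 4)(t + 1)(t - 1) / [120] = (1/120)t^3 + (1/30)t^2 - (1/120)t - 1/30
q(t) = 203·L_0 + 8·L_1 + (-2)·L_2 + (-197)·L_3
  203·L_0(t) = -(203/120)t^3 + (203/30)t^2 + (203/120)t - 203/30
  8·L_1(t) = (4/15)t^3 - (4/15)t^2 - (64/15)t + 64/15
  (-2)·L_2(t) = (1/15)t^3 + (1/15)t^2 - (16/15)t - 16/15
  (-197)·L_3(t) = -(197/120)t^3 - (197/30)t^2 + (197/120)t + 197/30
Adding term by term: -3t^3 - 2t + 3

q(t) = -3t^3 - 2t + 3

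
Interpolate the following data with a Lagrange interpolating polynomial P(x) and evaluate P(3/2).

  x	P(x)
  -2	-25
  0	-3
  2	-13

L_0(3/2) = (3/2)·(-1/2)/[(-2)·(-4)] = -3/32
L_1(3/2) = (7/2)·(-1/2)/[(2)·(-2)] = 7/16
L_2(3/2) = (7/2)·(3/2)/[(4)·(2)] = 21/32
Sum: (-25)·(-3/32) + (-3)·(7/16) + (-13)·(21/32) = -15/2

-15/2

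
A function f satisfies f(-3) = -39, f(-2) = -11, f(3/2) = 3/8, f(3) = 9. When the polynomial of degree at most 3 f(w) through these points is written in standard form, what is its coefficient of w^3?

L_0(w) = (w + 2)(w - 3/2)(w - 3) / [-27] = -(1/27)w^3 + (5/54)w^2 + (1/6)w - 1/3
L_1(w) = (w + 3)(w - 3/2)(w - 3) / [35/2] = (2/35)w^3 - (3/35)w^2 - (18/35)w + 27/35
L_2(w) = (w + 3)(w + 2)(w - 3) / [-189/8] = -(8/189)w^3 - (16/189)w^2 + (8/21)w + 16/21
L_3(w) = (w + 3)(w + 2)(w - 3/2) / [45] = (1/45)w^3 + (7/90)w^2 - (1/30)w - 1/5
f(w) = (-39)·L_0 + (-11)·L_1 + (3/8)·L_2 + 9·L_3
Only the coefficient of w^3 is needed; take it from each L_i and combine:
(-39)·(-1/27) + (-11)·(2/35) + (3/8)·(-8/189) + 9·(1/45) = 1

1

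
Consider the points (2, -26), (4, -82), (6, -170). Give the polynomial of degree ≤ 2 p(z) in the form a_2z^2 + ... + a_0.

Build the Lagrange basis polynomials:
L_0(z) = (z - 4)(z - 6) / [8] = (1/8)z^2 - (5/4)z + 3
L_1(z) = (z - 2)(z - 6) / [-4] = -(1/4)z^2 + 2z - 3
L_2(z) = (z - 2)(z - 4) / [8] = (1/8)z^2 - (3/4)z + 1
p(z) = (-26)·L_0 + (-82)·L_1 + (-170)·L_2
  (-26)·L_0(z) = -(13/4)z^2 + (65/2)z - 78
  (-82)·L_1(z) = (41/2)z^2 - 164z + 246
  (-170)·L_2(z) = -(85/4)z^2 + (255/2)z - 170
Adding term by term: -4z^2 - 4z - 2

p(z) = -4z^2 - 4z - 2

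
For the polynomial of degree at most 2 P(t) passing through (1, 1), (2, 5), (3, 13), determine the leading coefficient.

The leading coefficient equals the top divided difference P[1,2,3].
P[1,2] = (5 - 1) / (2 - 1) = 4
P[2,3] = (13 - 5) / (3 - 2) = 8
P[1,2,3] = (8 - 4) / (3 - 1) = 2

2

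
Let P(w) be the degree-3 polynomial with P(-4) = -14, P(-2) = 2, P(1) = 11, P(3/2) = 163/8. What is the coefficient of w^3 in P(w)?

The leading coefficient equals the top divided difference P[-4,-2,1,3/2].
P[-4,-2] = (2 - (-14)) / (-2 - (-4)) = 8
P[-2,1] = (11 - 2) / (1 - (-2)) = 3
P[1,3/2] = (163/8 - 11) / (3/2 - 1) = 75/4
P[-4,-2,1] = (3 - 8) / (1 - (-4)) = -1
P[-2,1,3/2] = (75/4 - 3) / (3/2 - (-2)) = 9/2
P[-4,-2,1,3/2] = (9/2 - (-1)) / (3/2 - (-4)) = 1

1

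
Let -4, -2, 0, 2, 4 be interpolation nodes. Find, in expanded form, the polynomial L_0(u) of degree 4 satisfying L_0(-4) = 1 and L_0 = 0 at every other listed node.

L_0(u) = (1/384)u^4 - (1/96)u^3 - (1/96)u^2 + (1/24)u

L_0(u) = (u + 2)u(u - 2)(u - 4) / [(-2)·(-4)·(-6)·(-8)]
       = (u^4 - 4u^3 - 4u^2 + 16u) / (384)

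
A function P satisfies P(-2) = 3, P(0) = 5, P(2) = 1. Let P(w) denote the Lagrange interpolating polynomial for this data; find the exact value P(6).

-25

L_0(6) = (6)·(4)/[(-2)·(-4)] = 3
L_1(6) = (8)·(4)/[(2)·(-2)] = -8
L_2(6) = (8)·(6)/[(4)·(2)] = 6
Sum: 3·(3) + 5·(-8) + 1·(6) = -25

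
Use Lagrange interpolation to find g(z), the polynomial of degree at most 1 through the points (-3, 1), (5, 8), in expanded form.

g(z) = (7/8)z + 29/8

Build the Lagrange basis polynomials:
L_0(z) = (z - 5) / [-8] = -(1/8)z + 5/8
L_1(z) = (z + 3) / [8] = (1/8)z + 3/8
g(z) = 1·L_0 + 8·L_1
  1·L_0(z) = -(1/8)z + 5/8
  8·L_1(z) = z + 3
Adding term by term: (7/8)z + 29/8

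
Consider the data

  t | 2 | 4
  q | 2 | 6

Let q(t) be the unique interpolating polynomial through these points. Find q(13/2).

Evaluate each Lagrange basis at t = 13/2:
L_0(13/2) = (5/2)/[(-2)] = -5/4
L_1(13/2) = (9/2)/[(2)] = 9/4
Sum: 2·(-5/4) + 6·(9/4) = 11

11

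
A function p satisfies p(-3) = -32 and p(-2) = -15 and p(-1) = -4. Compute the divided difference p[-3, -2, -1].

p[-3,-2] = (-15 - (-32)) / (-2 - (-3)) = 17
p[-2,-1] = (-4 - (-15)) / (-1 - (-2)) = 11
p[-3,-2,-1] = (11 - 17) / (-1 - (-3)) = -3

-3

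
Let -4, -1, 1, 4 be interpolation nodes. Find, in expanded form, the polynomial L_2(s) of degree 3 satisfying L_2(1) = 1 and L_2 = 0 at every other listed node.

L_2(s) = -(1/30)s^3 - (1/30)s^2 + (8/15)s + 8/15

L_2(s) = (s + 4)(s + 1)(s - 4) / [(5)·(2)·(-3)]
       = (s^3 + s^2 - 16s - 16) / (-30)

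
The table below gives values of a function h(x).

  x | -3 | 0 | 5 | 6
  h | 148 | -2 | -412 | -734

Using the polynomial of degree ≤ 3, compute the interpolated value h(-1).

Using Newton's divided-difference form:
h[-3,0] = (-2 - 148) / (0 - (-3)) = -50
h[0,5] = (-412 - (-2)) / (5 - 0) = -82
h[5,6] = (-734 - (-412)) / (6 - 5) = -322
h[-3,0,5] = (-82 - (-50)) / (5 - (-3)) = -4
h[0,5,6] = (-322 - (-82)) / (6 - 0) = -40
h[-3,0,5,6] = (-40 - (-4)) / (6 - (-3)) = -4
h(-1) = 148 + (-50)·(2) + (-4)·(2)·(-1) + (-4)·(2)·(-1)·(-6) = 8

8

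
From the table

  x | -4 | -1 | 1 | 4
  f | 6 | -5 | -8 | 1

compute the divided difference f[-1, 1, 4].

f[-1,1] = (-8 - (-5)) / (1 - (-1)) = -3/2
f[1,4] = (1 - (-8)) / (4 - 1) = 3
f[-1,1,4] = (3 - (-3/2)) / (4 - (-1)) = 9/10

9/10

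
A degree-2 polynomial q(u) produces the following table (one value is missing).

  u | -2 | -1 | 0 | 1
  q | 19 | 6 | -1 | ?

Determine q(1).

The 3 known values determine q uniquely (degree ≤ 2).
Evaluate each Lagrange basis at u = 1:
L_0(1) = (2)·(1)/[(-1)·(-2)] = 1
L_1(1) = (3)·(1)/[(1)·(-1)] = -3
L_2(1) = (3)·(2)/[(2)·(1)] = 3
Sum: 19·(1) + 6·(-3) + (-1)·(3) = -2

-2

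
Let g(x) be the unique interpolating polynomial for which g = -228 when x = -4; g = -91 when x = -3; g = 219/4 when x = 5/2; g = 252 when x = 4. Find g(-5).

Evaluate each Lagrange basis at x = -5:
L_0(-5) = (-2)·(-15/2)·(-9)/[(-1)·(-13/2)·(-8)] = 135/52
L_1(-5) = (-1)·(-15/2)·(-9)/[(1)·(-11/2)·(-7)] = -135/77
L_2(-5) = (-1)·(-2)·(-9)/[(13/2)·(11/2)·(-3/2)] = 48/143
L_3(-5) = (-1)·(-2)·(-15/2)/[(8)·(7)·(3/2)] = -5/28
Sum: (-228)·(135/52) + (-91)·(-135/77) + 219/4·(48/143) + 252·(-5/28) = -459

-459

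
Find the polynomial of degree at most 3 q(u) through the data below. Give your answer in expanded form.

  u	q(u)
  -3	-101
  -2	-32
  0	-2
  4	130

q(u) = 3u^3 - 3u^2 - 3u - 2

L_0(u) = (u + 2)u(u - 4) / [-21] = -(1/21)u^3 + (2/21)u^2 + (8/21)u
L_1(u) = (u + 3)u(u - 4) / [12] = (1/12)u^3 - (1/12)u^2 - u
L_2(u) = (u + 3)(u + 2)(u - 4) / [-24] = -(1/24)u^3 - (1/24)u^2 + (7/12)u + 1
L_3(u) = (u + 3)(u + 2)u / [168] = (1/168)u^3 + (5/168)u^2 + (1/28)u
q(u) = (-101)·L_0 + (-32)·L_1 + (-2)·L_2 + 130·L_3
  (-101)·L_0(u) = (101/21)u^3 - (202/21)u^2 - (808/21)u
  (-32)·L_1(u) = -(8/3)u^3 + (8/3)u^2 + 32u
  (-2)·L_2(u) = (1/12)u^3 + (1/12)u^2 - (7/6)u - 2
  130·L_3(u) = (65/84)u^3 + (325/84)u^2 + (65/14)u
Adding term by term: 3u^3 - 3u^2 - 3u - 2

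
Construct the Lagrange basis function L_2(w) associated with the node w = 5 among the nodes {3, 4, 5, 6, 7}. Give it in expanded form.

L_2(w) = (w - 3)(w - 4)(w - 6)(w - 7) / [(2)·(1)·(-1)·(-2)]
       = (w^4 - 20w^3 + 145w^2 - 450w + 504) / (4)

L_2(w) = (1/4)w^4 - 5w^3 + (145/4)w^2 - (225/2)w + 126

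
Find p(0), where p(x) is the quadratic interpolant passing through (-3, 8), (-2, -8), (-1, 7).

53

L_0(0) = (2)·(1)/[(-1)·(-2)] = 1
L_1(0) = (3)·(1)/[(1)·(-1)] = -3
L_2(0) = (3)·(2)/[(2)·(1)] = 3
Sum: 8·(1) + (-8)·(-3) + 7·(3) = 53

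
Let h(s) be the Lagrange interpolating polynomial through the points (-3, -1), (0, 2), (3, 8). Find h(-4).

-4/3

Evaluate each Lagrange basis at s = -4:
L_0(-4) = (-4)·(-7)/[(-3)·(-6)] = 14/9
L_1(-4) = (-1)·(-7)/[(3)·(-3)] = -7/9
L_2(-4) = (-1)·(-4)/[(6)·(3)] = 2/9
Sum: (-1)·(14/9) + 2·(-7/9) + 8·(2/9) = -4/3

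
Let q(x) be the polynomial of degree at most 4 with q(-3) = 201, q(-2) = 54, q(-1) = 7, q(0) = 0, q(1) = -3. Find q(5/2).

Using Newton's divided-difference form:
q[-3,-2] = (54 - 201) / (-2 - (-3)) = -147
q[-2,-1] = (7 - 54) / (-1 - (-2)) = -47
q[-1,0] = (0 - 7) / (0 - (-1)) = -7
q[0,1] = (-3 - 0) / (1 - 0) = -3
q[-3,-2,-1] = (-47 - (-147)) / (-1 - (-3)) = 50
q[-2,-1,0] = (-7 - (-47)) / (0 - (-2)) = 20
q[-1,0,1] = (-3 - (-7)) / (1 - (-1)) = 2
q[-3,-2,-1,0] = (20 - 50) / (0 - (-3)) = -10
q[-2,-1,0,1] = (2 - 20) / (1 - (-2)) = -6
q[-3,-2,-1,0,1] = (-6 - (-10)) / (1 - (-3)) = 1
q(5/2) = 201 + (-147)·(11/2) + 50·(11/2)·(9/2) + (-10)·(11/2)·(9/2)·(7/2) + 1·(11/2)·(9/2)·(7/2)·(5/2) = -315/16

-315/16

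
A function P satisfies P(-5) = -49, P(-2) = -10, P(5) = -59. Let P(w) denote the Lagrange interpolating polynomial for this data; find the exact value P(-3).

Evaluate each Lagrange basis at w = -3:
L_0(-3) = (-1)·(-8)/[(-3)·(-10)] = 4/15
L_1(-3) = (2)·(-8)/[(3)·(-7)] = 16/21
L_2(-3) = (2)·(-1)/[(10)·(7)] = -1/35
Sum: (-49)·(4/15) + (-10)·(16/21) + (-59)·(-1/35) = -19

-19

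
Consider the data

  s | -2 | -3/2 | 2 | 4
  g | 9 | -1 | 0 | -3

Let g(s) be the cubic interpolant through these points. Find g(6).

-4817/77

L_0(6) = (15/2)·(4)·(2)/[(-1/2)·(-4)·(-6)] = -5
L_1(6) = (8)·(4)·(2)/[(1/2)·(-7/2)·(-11/2)] = 512/77
L_2(6) = (8)·(15/2)·(2)/[(4)·(7/2)·(-2)] = -30/7
L_3(6) = (8)·(15/2)·(4)/[(6)·(11/2)·(2)] = 40/11
Sum: 9·(-5) + (-1)·(512/77) + 0 + (-3)·(40/11) = -4817/77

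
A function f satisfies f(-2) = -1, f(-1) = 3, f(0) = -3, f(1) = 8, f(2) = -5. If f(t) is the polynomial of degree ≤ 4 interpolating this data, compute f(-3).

L_0(-3) = (-2)·(-3)·(-4)·(-5)/[(-1)·(-2)·(-3)·(-4)] = 5
L_1(-3) = (-1)·(-3)·(-4)·(-5)/[(1)·(-1)·(-2)·(-3)] = -10
L_2(-3) = (-1)·(-2)·(-4)·(-5)/[(2)·(1)·(-1)·(-2)] = 10
L_3(-3) = (-1)·(-2)·(-3)·(-5)/[(3)·(2)·(1)·(-1)] = -5
L_4(-3) = (-1)·(-2)·(-3)·(-4)/[(4)·(3)·(2)·(1)] = 1
Sum: (-1)·(5) + 3·(-10) + (-3)·(10) + 8·(-5) + (-5)·(1) = -110

-110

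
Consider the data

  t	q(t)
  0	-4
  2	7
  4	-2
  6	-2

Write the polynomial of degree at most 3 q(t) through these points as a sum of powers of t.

L_0(t) = (t - 2)(t - 4)(t - 6) / [-48] = -(1/48)t^3 + (1/4)t^2 - (11/12)t + 1
L_1(t) = t(t - 4)(t - 6) / [16] = (1/16)t^3 - (5/8)t^2 + (3/2)t
L_2(t) = t(t - 2)(t - 6) / [-16] = -(1/16)t^3 + (1/2)t^2 - (3/4)t
L_3(t) = t(t - 2)(t - 4) / [48] = (1/48)t^3 - (1/8)t^2 + (1/6)t
q(t) = (-4)·L_0 + 7·L_1 + (-2)·L_2 + (-2)·L_3
  (-4)·L_0(t) = (1/12)t^3 - t^2 + (11/3)t - 4
  7·L_1(t) = (7/16)t^3 - (35/8)t^2 + (21/2)t
  (-2)·L_2(t) = (1/8)t^3 - t^2 + (3/2)t
  (-2)·L_3(t) = -(1/24)t^3 + (1/4)t^2 - (1/3)t
Adding term by term: (29/48)t^3 - (49/8)t^2 + (46/3)t - 4

q(t) = (29/48)t^3 - (49/8)t^2 + (46/3)t - 4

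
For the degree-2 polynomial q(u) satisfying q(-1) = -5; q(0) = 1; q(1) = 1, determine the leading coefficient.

Build the Lagrange basis polynomials:
L_0(u) = u(u - 1) / [2] = (1/2)u^2 - (1/2)u
L_1(u) = (u + 1)(u - 1) / [-1] = -u^2 + 1
L_2(u) = (u + 1)u / [2] = (1/2)u^2 + (1/2)u
q(u) = (-5)·L_0 + 1·L_1 + 1·L_2
Only the coefficient of u^2 is needed; take it from each L_i and combine:
(-5)·(1/2) + 1·(-1) + 1·(1/2) = -3

-3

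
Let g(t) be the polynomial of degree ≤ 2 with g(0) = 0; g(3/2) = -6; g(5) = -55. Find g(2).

-10

Evaluate each Lagrange basis at t = 2:
L_0(2) = (1/2)·(-3)/[(-3/2)·(-5)] = -1/5
L_1(2) = (2)·(-3)/[(3/2)·(-7/2)] = 8/7
L_2(2) = (2)·(1/2)/[(5)·(7/2)] = 2/35
Sum: 0 + (-6)·(8/7) + (-55)·(2/35) = -10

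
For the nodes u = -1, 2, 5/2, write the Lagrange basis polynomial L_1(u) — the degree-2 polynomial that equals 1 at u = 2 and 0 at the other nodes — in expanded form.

L_1(u) = (u + 1)(u - 5/2) / [(3)·(-1/2)]
       = (u^2 - (3/2)u - 5/2) / (-3/2)

L_1(u) = -(2/3)u^2 + u + 5/3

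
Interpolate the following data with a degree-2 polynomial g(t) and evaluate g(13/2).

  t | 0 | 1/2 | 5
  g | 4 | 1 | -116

Using Newton's divided-difference form:
g[0,1/2] = (1 - 4) / (1/2 - 0) = -6
g[1/2,5] = (-116 - 1) / (5 - 1/2) = -26
g[0,1/2,5] = (-26 - (-6)) / (5 - 0) = -4
g(13/2) = 4 + (-6)·(13/2) + (-4)·(13/2)·(6) = -191

-191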